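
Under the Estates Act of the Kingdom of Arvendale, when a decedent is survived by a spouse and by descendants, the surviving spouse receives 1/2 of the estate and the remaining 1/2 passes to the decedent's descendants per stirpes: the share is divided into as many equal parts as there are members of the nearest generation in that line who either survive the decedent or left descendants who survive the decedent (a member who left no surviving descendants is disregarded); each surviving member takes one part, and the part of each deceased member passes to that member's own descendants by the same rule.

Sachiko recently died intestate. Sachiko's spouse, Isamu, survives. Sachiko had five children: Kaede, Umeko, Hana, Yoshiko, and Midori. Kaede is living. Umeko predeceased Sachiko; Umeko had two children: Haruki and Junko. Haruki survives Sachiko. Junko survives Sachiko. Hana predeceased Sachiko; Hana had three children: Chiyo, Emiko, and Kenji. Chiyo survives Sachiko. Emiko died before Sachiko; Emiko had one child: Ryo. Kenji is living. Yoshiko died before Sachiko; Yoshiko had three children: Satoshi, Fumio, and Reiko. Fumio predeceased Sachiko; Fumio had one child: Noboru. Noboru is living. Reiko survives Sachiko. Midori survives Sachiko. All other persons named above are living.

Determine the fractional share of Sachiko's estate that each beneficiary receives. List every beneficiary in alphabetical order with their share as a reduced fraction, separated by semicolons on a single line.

Chiyo 1/30; Haruki 1/20; Isamu 1/2; Junko 1/20; Kaede 1/10; Kenji 1/30; Midori 1/10; Noboru 1/30; Reiko 1/30; Ryo 1/30; Satoshi 1/30

Isamu, as surviving spouse, takes 1/2.
The remaining 1/2 passes to Sachiko's descendants per stirpes.
The 1/2 is divided into 5 equal shares of 1/10 among Kaede, Umeko, Hana, Yoshiko, Midori.
Kaede is living and takes 1/10.
Umeko predeceased; the 1/10 allotted to Umeko's branch passes to Umeko's issue by representation.
The 1/10 is divided into 2 equal shares of 1/20 among Haruki, Junko.
Haruki is living and takes 1/20.
Junko is living and takes 1/20.
Hana predeceased; the 1/10 allotted to Hana's branch passes to Hana's issue by representation.
The 1/10 is divided into 3 equal shares of 1/30 among Chiyo, Emiko, Kenji.
Chiyo is living and takes 1/30.
Emiko predeceased; the 1/30 allotted to Emiko's branch passes to Emiko's issue by representation.
Ryo is the sole taker at this level and receives the full 1/30.
Kenji is living and takes 1/30.
Yoshiko predeceased; the 1/10 allotted to Yoshiko's branch passes to Yoshiko's issue by representation.
The 1/10 is divided into 3 equal shares of 1/30 among Satoshi, Fumio, Reiko.
Satoshi is living and takes 1/30.
Fumio predeceased; the 1/30 allotted to Fumio's branch passes to Fumio's issue by representation.
Noboru is the sole taker at this level and receives the full 1/30.
Reiko is living and takes 1/30.
Midori is living and takes 1/10.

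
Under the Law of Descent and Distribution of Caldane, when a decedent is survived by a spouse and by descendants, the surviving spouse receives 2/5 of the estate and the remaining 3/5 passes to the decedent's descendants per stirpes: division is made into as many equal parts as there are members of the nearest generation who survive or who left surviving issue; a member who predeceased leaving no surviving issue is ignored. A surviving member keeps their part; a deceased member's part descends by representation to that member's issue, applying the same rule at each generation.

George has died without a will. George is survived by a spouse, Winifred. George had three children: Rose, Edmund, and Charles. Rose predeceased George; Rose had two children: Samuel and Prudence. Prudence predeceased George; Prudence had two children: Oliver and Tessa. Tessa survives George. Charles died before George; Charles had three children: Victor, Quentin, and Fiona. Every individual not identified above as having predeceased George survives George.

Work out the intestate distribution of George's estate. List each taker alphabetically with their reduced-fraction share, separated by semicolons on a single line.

Winifred, as surviving spouse, takes 2/5.
The remaining 3/5 passes to George's descendants per stirpes.
The 3/5 is divided into 3 equal shares of 1/5 among Rose, Edmund, Charles.
Rose predeceased; the 1/5 allotted to Rose's branch passes to Rose's issue by representation.
The 1/5 is divided into 2 equal shares of 1/10 among Samuel, Prudence.
Samuel is living and takes 1/10.
Prudence predeceased; the 1/10 allotted to Prudence's branch passes to Prudence's issue by representation.
The 1/10 is divided into 2 equal shares of 1/20 among Oliver, Tessa.
Oliver is living and takes 1/20.
Tessa is living and takes 1/20.
Edmund is living and takes 1/5.
Charles predeceased; the 1/5 allotted to Charles's branch passes to Charles's issue by representation.
The 1/5 is divided into 3 equal shares of 1/15 among Victor, Quentin, Fiona.
Victor is living and takes 1/15.
Quentin is living and takes 1/15.
Fiona is living and takes 1/15.

Edmund 1/5; Fiona 1/15; Oliver 1/20; Quentin 1/15; Samuel 1/10; Tessa 1/20; Victor 1/15; Winifred 2/5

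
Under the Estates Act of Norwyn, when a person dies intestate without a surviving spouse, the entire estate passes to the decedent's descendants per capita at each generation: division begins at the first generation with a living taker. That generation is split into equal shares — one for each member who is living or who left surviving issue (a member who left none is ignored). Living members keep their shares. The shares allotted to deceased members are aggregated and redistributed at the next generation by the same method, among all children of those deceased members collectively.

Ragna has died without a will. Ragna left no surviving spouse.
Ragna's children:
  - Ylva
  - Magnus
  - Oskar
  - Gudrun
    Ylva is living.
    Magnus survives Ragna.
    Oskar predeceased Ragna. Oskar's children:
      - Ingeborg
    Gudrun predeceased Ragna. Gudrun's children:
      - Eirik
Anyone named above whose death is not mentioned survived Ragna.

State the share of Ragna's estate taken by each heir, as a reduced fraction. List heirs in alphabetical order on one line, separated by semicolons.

Eirik 1/4; Ingeborg 1/4; Magnus 1/4; Ylva 1/4

There is no surviving spouse, so the entire estate passes to Ragna's descendants per capita at each generation.
At generation 1 (Ylva, Magnus, Oskar, Gudrun) there are 4 shares of (1)/4 = 1/4 each.
Living: Ylva and Magnus — each takes 1/4.
Deceased: Oskar and Gudrun. Their combined 1/2 is pooled and carried to generation 2.
At generation 2 (Ingeborg, Eirik) there are 2 shares of (1/2)/2 = 1/4 each.
Living: Ingeborg and Eirik — each takes 1/4.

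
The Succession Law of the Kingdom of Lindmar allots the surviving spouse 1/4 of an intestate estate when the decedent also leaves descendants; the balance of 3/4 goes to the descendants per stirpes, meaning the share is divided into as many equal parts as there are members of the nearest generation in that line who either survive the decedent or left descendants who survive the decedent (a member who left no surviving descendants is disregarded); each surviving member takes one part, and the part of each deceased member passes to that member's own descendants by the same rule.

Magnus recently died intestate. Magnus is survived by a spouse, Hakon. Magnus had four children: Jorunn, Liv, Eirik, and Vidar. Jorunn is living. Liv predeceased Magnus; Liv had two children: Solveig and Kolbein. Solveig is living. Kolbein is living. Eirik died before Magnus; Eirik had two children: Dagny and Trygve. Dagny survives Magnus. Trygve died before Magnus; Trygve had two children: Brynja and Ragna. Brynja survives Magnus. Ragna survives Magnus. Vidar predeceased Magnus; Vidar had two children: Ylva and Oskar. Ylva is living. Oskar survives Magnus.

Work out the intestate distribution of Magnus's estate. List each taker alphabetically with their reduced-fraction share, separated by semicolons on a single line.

Hakon, as surviving spouse, takes 1/4.
The remaining 3/4 passes to Magnus's descendants per stirpes.
The 3/4 is divided into 4 equal shares of 3/16 among Jorunn, Liv, Eirik, Vidar.
Jorunn is living and takes 3/16.
Liv predeceased; the 3/16 allotted to Liv's branch passes to Liv's issue by representation.
The 3/16 is divided into 2 equal shares of 3/32 among Solveig, Kolbein.
Solveig is living and takes 3/32.
Kolbein is living and takes 3/32.
Eirik predeceased; the 3/16 allotted to Eirik's branch passes to Eirik's issue by representation.
The 3/16 is divided into 2 equal shares of 3/32 among Dagny, Trygve.
Dagny is living and takes 3/32.
Trygve predeceased; the 3/32 allotted to Trygve's branch passes to Trygve's issue by representation.
The 3/32 is divided into 2 equal shares of 3/64 among Brynja, Ragna.
Brynja is living and takes 3/64.
Ragna is living and takes 3/64.
Vidar predeceased; the 3/16 allotted to Vidar's branch passes to Vidar's issue by representation.
The 3/16 is divided into 2 equal shares of 3/32 among Ylva, Oskar.
Ylva is living and takes 3/32.
Oskar is living and takes 3/32.

Brynja 3/64; Dagny 3/32; Hakon 1/4; Jorunn 3/16; Kolbein 3/32; Oskar 3/32; Ragna 3/64; Solveig 3/32; Ylva 3/32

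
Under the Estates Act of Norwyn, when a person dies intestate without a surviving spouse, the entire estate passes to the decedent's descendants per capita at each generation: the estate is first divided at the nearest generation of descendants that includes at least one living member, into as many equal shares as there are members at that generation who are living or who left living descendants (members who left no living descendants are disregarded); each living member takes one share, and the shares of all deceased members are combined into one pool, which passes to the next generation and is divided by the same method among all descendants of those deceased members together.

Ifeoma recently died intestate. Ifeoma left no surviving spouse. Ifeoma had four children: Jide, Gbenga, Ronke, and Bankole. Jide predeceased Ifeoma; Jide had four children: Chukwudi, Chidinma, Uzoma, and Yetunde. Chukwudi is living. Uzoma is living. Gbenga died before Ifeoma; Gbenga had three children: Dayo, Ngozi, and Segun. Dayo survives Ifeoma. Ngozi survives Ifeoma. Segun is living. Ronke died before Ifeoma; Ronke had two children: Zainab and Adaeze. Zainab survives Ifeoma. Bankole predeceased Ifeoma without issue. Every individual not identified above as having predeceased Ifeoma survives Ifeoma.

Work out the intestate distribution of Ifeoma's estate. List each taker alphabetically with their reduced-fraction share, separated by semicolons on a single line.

There is no surviving spouse, so the entire estate passes to Ifeoma's descendants per capita at each generation.
No one at generation 1 (Jide, Gbenga, Ronke) is living; moving to the next generation.
At generation 2 (Chukwudi, Chidinma, Uzoma, Yetunde, Dayo, Ngozi, Segun, Zainab, Adaeze) there are 9 shares of (1)/9 = 1/9 each.
Living: Chukwudi, Chidinma, Uzoma, Yetunde, Dayo, Ngozi, Segun, Zainab, and Adaeze — each takes 1/9.

Adaeze 1/9; Chidinma 1/9; Chukwudi 1/9; Dayo 1/9; Ngozi 1/9; Segun 1/9; Uzoma 1/9; Yetunde 1/9; Zainab 1/9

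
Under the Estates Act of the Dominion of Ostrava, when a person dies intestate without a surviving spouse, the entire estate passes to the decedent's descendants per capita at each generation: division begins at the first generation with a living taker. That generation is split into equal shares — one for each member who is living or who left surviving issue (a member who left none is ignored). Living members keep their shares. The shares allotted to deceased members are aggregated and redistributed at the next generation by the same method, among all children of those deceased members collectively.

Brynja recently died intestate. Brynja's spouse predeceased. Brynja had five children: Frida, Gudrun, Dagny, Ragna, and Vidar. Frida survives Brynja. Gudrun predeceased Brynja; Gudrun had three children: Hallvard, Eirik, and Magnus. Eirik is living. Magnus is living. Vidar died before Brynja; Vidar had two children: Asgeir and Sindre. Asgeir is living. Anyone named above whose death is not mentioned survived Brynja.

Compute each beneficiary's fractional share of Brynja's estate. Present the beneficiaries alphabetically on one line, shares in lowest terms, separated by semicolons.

There is no surviving spouse, so the entire estate passes to Brynja's descendants per capita at each generation.
At generation 1 (Frida, Gudrun, Dagny, Ragna, Vidar) there are 5 shares of (1)/5 = 1/5 each.
Living: Frida, Dagny, and Ragna — each takes 1/5.
Deceased: Gudrun and Vidar. Their combined 2/5 is pooled and carried to generation 2.
At generation 2 (Hallvard, Eirik, Magnus, Asgeir, Sindre) there are 5 shares of (2/5)/5 = 2/25 each.
Living: Hallvard, Eirik, Magnus, Asgeir, and Sindre — each takes 2/25.

Asgeir 2/25; Dagny 1/5; Eirik 2/25; Frida 1/5; Hallvard 2/25; Magnus 2/25; Ragna 1/5; Sindre 2/25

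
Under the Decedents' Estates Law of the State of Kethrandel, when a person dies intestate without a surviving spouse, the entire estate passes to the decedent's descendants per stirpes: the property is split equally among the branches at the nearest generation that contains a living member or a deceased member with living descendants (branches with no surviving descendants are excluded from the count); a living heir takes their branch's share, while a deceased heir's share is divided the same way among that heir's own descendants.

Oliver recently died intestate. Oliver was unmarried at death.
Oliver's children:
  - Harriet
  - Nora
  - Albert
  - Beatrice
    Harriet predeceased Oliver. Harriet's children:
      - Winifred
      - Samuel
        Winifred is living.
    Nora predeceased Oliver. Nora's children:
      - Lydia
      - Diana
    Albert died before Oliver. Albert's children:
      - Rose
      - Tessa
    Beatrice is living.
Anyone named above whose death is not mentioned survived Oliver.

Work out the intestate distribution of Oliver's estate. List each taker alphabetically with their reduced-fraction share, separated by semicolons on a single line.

There is no surviving spouse, so the entire estate passes to Oliver's descendants per stirpes.
The estate is divided into 4 equal shares of 1/4 among Harriet, Nora, Albert, Beatrice.
Harriet predeceased; the 1/4 allotted to Harriet's branch passes to Harriet's issue by representation.
The 1/4 is divided into 2 equal shares of 1/8 among Winifred, Samuel.
Winifred is living and takes 1/8.
Samuel is living and takes 1/8.
Nora predeceased; the 1/4 allotted to Nora's branch passes to Nora's issue by representation.
The 1/4 is divided into 2 equal shares of 1/8 among Lydia, Diana.
Lydia is living and takes 1/8.
Diana is living and takes 1/8.
Albert predeceased; the 1/4 allotted to Albert's branch passes to Albert's issue by representation.
The 1/4 is divided into 2 equal shares of 1/8 among Rose, Tessa.
Rose is living and takes 1/8.
Tessa is living and takes 1/8.
Beatrice is living and takes 1/4.

Beatrice 1/4; Diana 1/8; Lydia 1/8; Rose 1/8; Samuel 1/8; Tessa 1/8; Winifred 1/8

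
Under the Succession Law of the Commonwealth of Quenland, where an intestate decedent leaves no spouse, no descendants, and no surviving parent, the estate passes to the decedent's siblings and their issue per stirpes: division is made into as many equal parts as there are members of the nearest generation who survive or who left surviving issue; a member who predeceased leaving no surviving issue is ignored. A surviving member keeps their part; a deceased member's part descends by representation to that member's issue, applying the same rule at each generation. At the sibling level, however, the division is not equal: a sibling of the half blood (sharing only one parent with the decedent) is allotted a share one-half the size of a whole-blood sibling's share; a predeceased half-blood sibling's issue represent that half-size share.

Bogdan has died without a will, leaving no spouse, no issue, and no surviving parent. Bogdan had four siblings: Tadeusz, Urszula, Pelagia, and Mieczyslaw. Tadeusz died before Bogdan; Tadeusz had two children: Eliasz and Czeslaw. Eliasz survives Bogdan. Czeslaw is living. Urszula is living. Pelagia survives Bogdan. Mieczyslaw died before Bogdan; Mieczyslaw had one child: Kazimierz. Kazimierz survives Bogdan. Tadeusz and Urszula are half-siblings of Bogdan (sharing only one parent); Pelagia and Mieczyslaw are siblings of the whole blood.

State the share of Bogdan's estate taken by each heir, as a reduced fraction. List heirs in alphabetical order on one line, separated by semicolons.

No spouse, descendants, or parent survives, so the estate passes to Bogdan's siblings per stirpes.
Half-blood siblings count for one-half the weight of whole-blood siblings at the initial division.
Dividing 1 in proportion to weights (total weight 3): Tadeusz (weight 1/2) → 1/6; Urszula (weight 1/2) → 1/6; Pelagia (weight 1) → 1/3; Mieczyslaw (weight 1) → 1/3.
Tadeusz predeceased; the 1/6 allotted to Tadeusz's branch passes to Tadeusz's issue by representation.
The 1/6 is divided into 2 equal shares of 1/12 among Eliasz, Czeslaw.
Eliasz is living and takes 1/12.
Czeslaw is living and takes 1/12.
Urszula is living and takes 1/6.
Pelagia is living and takes 1/3.
Mieczyslaw predeceased; the 1/3 allotted to Mieczyslaw's branch passes to Mieczyslaw's issue by representation.
Kazimierz is the sole taker at this level and receives the full 1/3.

Czeslaw 1/12; Eliasz 1/12; Kazimierz 1/3; Pelagia 1/3; Urszula 1/6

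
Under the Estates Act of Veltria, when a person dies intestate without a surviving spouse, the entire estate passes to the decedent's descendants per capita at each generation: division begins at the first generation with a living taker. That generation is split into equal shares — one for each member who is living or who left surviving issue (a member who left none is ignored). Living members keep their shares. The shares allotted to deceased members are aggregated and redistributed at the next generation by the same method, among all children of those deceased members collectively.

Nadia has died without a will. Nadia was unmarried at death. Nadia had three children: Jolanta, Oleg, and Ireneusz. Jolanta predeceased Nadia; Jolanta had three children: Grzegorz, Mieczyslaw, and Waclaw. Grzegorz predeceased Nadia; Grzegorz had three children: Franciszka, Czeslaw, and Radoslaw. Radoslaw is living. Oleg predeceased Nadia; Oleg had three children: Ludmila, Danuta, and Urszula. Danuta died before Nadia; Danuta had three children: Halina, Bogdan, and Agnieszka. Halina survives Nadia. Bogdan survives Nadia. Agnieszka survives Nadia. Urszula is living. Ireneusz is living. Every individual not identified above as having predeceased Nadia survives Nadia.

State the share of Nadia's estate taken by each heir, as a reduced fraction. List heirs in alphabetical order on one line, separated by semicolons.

Agnieszka 1/27; Bogdan 1/27; Czeslaw 1/27; Franciszka 1/27; Halina 1/27; Ireneusz 1/3; Ludmila 1/9; Mieczyslaw 1/9; Radoslaw 1/27; Urszula 1/9; Waclaw 1/9

There is no surviving spouse, so the entire estate passes to Nadia's descendants per capita at each generation.
At generation 1 (Jolanta, Oleg, Ireneusz) there are 3 shares of (1)/3 = 1/3 each.
Living: Ireneusz — each takes 1/3.
Deceased: Jolanta and Oleg. Their combined 2/3 is pooled and carried to generation 2.
At generation 2 (Grzegorz, Mieczyslaw, Waclaw, Ludmila, Danuta, Urszula) there are 6 shares of (2/3)/6 = 1/9 each.
Living: Mieczyslaw, Waclaw, Ludmila, and Urszula — each takes 1/9.
Deceased: Grzegorz and Danuta. Their combined 2/9 is pooled and carried to generation 3.
At generation 3 (Franciszka, Czeslaw, Radoslaw, Halina, Bogdan, Agnieszka) there are 6 shares of (2/9)/6 = 1/27 each.
Living: Franciszka, Czeslaw, Radoslaw, Halina, Bogdan, and Agnieszka — each takes 1/27.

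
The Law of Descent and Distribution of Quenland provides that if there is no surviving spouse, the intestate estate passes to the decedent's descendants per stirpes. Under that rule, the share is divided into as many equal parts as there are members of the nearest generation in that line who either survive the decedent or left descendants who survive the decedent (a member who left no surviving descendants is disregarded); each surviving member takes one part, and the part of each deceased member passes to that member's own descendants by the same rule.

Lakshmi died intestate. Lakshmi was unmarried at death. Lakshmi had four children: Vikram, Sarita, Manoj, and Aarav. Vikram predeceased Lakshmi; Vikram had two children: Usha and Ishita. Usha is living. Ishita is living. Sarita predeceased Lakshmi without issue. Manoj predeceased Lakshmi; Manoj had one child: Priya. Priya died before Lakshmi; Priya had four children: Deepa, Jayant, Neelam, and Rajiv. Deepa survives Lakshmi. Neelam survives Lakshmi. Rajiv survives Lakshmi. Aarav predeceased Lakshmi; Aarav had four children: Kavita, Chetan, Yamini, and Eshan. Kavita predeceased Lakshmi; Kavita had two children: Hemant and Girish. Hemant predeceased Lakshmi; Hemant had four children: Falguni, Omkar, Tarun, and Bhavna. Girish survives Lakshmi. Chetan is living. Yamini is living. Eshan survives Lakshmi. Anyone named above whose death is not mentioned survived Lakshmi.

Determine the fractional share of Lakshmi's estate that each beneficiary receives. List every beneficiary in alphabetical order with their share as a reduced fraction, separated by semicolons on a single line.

There is no surviving spouse, so the entire estate passes to Lakshmi's descendants per stirpes.
Sarita left no surviving issue, so that branch lapses and is disregarded.
The estate is divided into 3 equal shares of 1/3 among Vikram, Manoj, Aarav.
Vikram predeceased; the 1/3 allotted to Vikram's branch passes to Vikram's issue by representation.
The 1/3 is divided into 2 equal shares of 1/6 among Usha, Ishita.
Usha is living and takes 1/6.
Ishita is living and takes 1/6.
Manoj predeceased; the 1/3 allotted to Manoj's branch passes to Manoj's issue by representation.
Priya's line is the sole branch at this level, so the full 1/3 passes to Priya's issue by representation.
The 1/3 is divided into 4 equal shares of 1/12 among Deepa, Jayant, Neelam, Rajiv.
Deepa is living and takes 1/12.
Jayant is living and takes 1/12.
Neelam is living and takes 1/12.
Rajiv is living and takes 1/12.
Aarav predeceased; the 1/3 allotted to Aarav's branch passes to Aarav's issue by representation.
The 1/3 is divided into 4 equal shares of 1/12 among Kavita, Chetan, Yamini, Eshan.
Kavita predeceased; the 1/12 allotted to Kavita's branch passes to Kavita's issue by representation.
The 1/12 is divided into 2 equal shares of 1/24 among Hemant, Girish.
Hemant predeceased; the 1/24 allotted to Hemant's branch passes to Hemant's issue by representation.
The 1/24 is divided into 4 equal shares of 1/96 among Falguni, Omkar, Tarun, Bhavna.
Falguni is living and takes 1/96.
Omkar is living and takes 1/96.
Tarun is living and takes 1/96.
Bhavna is living and takes 1/96.
Girish is living and takes 1/24.
Chetan is living and takes 1/12.
Yamini is living and takes 1/12.
Eshan is living and takes 1/12.

Bhavna 1/96; Chetan 1/12; Deepa 1/12; Eshan 1/12; Falguni 1/96; Girish 1/24; Ishita 1/6; Jayant 1/12; Neelam 1/12; Omkar 1/96; Rajiv 1/12; Tarun 1/96; Usha 1/6; Yamini 1/12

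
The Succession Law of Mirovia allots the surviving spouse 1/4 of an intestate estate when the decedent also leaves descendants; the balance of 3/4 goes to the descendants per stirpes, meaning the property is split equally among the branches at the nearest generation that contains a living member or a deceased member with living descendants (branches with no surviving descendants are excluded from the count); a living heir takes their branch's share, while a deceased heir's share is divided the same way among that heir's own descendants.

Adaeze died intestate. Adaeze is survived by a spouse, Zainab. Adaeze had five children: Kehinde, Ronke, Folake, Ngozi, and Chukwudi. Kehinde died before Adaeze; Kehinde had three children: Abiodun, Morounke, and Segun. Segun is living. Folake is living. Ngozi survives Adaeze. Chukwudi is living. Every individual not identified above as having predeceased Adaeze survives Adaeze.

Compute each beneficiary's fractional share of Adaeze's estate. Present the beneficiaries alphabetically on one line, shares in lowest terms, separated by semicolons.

Zainab, as surviving spouse, takes 1/4.
The remaining 3/4 passes to Adaeze's descendants per stirpes.
The 3/4 is divided into 5 equal shares of 3/20 among Kehinde, Ronke, Folake, Ngozi, Chukwudi.
Kehinde predeceased; the 3/20 allotted to Kehinde's branch passes to Kehinde's issue by representation.
The 3/20 is divided into 3 equal shares of 1/20 among Abiodun, Morounke, Segun.
Abiodun is living and takes 1/20.
Morounke is living and takes 1/20.
Segun is living and takes 1/20.
Ronke is living and takes 3/20.
Folake is living and takes 3/20.
Ngozi is living and takes 3/20.
Chukwudi is living and takes 3/20.

Abiodun 1/20; Chukwudi 3/20; Folake 3/20; Morounke 1/20; Ngozi 3/20; Ronke 3/20; Segun 1/20; Zainab 1/4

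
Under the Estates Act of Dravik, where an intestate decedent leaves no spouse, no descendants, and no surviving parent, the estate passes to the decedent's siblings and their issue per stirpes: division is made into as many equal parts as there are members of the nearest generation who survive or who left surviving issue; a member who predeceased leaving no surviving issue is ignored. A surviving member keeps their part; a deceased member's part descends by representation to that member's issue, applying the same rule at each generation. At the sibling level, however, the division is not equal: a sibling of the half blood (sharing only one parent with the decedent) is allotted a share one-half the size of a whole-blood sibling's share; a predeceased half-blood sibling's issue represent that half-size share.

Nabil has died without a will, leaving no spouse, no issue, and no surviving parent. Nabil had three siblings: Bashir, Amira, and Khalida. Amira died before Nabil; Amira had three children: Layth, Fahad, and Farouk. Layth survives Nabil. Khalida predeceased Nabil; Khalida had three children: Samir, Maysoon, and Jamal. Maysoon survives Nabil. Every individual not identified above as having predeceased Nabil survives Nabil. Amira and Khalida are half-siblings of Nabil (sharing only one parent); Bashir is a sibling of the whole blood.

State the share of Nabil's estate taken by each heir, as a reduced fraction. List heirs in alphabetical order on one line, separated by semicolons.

Bashir 1/2; Fahad 1/12; Farouk 1/12; Jamal 1/12; Layth 1/12; Maysoon 1/12; Samir 1/12

No spouse, descendants, or parent survives, so the estate passes to Nabil's siblings per stirpes.
Half-blood siblings count for one-half the weight of whole-blood siblings at the initial division.
Dividing 1 in proportion to weights (total weight 2): Bashir (weight 1) → 1/2; Amira (weight 1/2) → 1/4; Khalida (weight 1/2) → 1/4.
Bashir is living and takes 1/2.
Amira predeceased; the 1/4 allotted to Amira's branch passes to Amira's issue by representation.
The 1/4 is divided into 3 equal shares of 1/12 among Layth, Fahad, Farouk.
Layth is living and takes 1/12.
Fahad is living and takes 1/12.
Farouk is living and takes 1/12.
Khalida predeceased; the 1/4 allotted to Khalida's branch passes to Khalida's issue by representation.
The 1/4 is divided into 3 equal shares of 1/12 among Samir, Maysoon, Jamal.
Samir is living and takes 1/12.
Maysoon is living and takes 1/12.
Jamal is living and takes 1/12.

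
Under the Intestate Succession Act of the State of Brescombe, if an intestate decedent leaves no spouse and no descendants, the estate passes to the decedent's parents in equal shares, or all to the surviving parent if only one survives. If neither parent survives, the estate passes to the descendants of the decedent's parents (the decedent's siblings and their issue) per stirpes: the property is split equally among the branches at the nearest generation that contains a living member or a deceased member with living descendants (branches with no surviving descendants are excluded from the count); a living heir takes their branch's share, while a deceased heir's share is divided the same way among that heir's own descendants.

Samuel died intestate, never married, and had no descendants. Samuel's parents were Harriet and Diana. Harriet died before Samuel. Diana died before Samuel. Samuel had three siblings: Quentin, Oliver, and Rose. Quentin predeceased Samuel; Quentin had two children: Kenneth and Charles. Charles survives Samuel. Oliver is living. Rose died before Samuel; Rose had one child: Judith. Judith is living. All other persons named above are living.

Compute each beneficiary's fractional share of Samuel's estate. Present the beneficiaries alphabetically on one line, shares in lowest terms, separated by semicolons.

Neither parent survives and there are no descendants, so the estate passes to Samuel's siblings and their issue per stirpes.
The estate is divided into 3 equal shares of 1/3 among Quentin, Oliver, Rose.
Quentin predeceased; the 1/3 allotted to Quentin's branch passes to Quentin's issue by representation.
The 1/3 is divided into 2 equal shares of 1/6 among Kenneth, Charles.
Kenneth is living and takes 1/6.
Charles is living and takes 1/6.
Oliver is living and takes 1/3.
Rose predeceased; the 1/3 allotted to Rose's branch passes to Rose's issue by representation.
Judith is the sole taker at this level and receives the full 1/3.

Charles 1/6; Judith 1/3; Kenneth 1/6; Oliver 1/3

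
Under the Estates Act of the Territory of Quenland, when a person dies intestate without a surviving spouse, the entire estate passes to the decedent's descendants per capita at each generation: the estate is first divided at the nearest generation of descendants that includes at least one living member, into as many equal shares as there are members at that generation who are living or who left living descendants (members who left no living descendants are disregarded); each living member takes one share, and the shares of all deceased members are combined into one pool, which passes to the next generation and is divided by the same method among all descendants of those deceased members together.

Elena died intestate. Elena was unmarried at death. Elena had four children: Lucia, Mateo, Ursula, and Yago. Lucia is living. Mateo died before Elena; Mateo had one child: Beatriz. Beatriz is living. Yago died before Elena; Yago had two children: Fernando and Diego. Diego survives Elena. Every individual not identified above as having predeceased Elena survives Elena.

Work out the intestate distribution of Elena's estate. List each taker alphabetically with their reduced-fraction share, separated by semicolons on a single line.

Beatriz 1/6; Diego 1/6; Fernando 1/6; Lucia 1/4; Ursula 1/4

There is no surviving spouse, so the entire estate passes to Elena's descendants per capita at each generation.
At generation 1 (Lucia, Mateo, Ursula, Yago) there are 4 shares of (1)/4 = 1/4 each.
Living: Lucia and Ursula — each takes 1/4.
Deceased: Mateo and Yago. Their combined 1/2 is pooled and carried to generation 2.
At generation 2 (Beatriz, Fernando, Diego) there are 3 shares of (1/2)/3 = 1/6 each.
Living: Beatriz, Fernando, and Diego — each takes 1/6.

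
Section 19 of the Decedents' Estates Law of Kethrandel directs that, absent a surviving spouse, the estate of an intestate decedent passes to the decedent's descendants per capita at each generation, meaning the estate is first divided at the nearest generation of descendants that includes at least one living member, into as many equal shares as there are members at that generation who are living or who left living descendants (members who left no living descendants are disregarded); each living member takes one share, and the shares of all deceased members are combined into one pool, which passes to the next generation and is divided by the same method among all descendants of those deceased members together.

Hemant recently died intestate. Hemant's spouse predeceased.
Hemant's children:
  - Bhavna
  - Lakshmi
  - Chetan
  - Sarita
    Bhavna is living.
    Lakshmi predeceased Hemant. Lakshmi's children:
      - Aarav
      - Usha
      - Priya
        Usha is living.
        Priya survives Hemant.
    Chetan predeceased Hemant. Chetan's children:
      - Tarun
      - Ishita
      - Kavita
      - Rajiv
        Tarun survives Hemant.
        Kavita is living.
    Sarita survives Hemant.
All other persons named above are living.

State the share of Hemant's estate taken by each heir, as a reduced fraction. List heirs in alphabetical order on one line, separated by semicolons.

Aarav 1/14; Bhavna 1/4; Ishita 1/14; Kavita 1/14; Priya 1/14; Rajiv 1/14; Sarita 1/4; Tarun 1/14; Usha 1/14

There is no surviving spouse, so the entire estate passes to Hemant's descendants per capita at each generation.
At generation 1 (Bhavna, Lakshmi, Chetan, Sarita) there are 4 shares of (1)/4 = 1/4 each.
Living: Bhavna and Sarita — each takes 1/4.
Deceased: Lakshmi and Chetan. Their combined 1/2 is pooled and carried to generation 2.
At generation 2 (Aarav, Usha, Priya, Tarun, Ishita, Kavita, Rajiv) there are 7 shares of (1/2)/7 = 1/14 each.
Living: Aarav, Usha, Priya, Tarun, Ishita, Kavita, and Rajiv — each takes 1/14.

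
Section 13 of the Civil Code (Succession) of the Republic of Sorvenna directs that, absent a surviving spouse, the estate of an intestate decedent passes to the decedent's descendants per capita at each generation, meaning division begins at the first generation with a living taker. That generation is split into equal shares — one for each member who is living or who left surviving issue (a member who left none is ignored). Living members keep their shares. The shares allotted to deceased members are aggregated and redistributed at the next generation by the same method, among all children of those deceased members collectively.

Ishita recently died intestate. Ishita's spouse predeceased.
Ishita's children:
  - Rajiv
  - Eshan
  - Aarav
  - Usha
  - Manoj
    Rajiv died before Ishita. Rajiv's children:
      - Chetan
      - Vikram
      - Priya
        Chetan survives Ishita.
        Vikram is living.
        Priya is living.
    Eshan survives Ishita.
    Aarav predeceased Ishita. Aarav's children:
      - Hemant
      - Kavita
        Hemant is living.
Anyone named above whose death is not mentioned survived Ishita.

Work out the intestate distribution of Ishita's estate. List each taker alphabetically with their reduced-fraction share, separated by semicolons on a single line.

There is no surviving spouse, so the entire estate passes to Ishita's descendants per capita at each generation.
At generation 1 (Rajiv, Eshan, Aarav, Usha, Manoj) there are 5 shares of (1)/5 = 1/5 each.
Living: Eshan, Usha, and Manoj — each takes 1/5.
Deceased: Rajiv and Aarav. Their combined 2/5 is pooled and carried to generation 2.
At generation 2 (Chetan, Vikram, Priya, Hemant, Kavita) there are 5 shares of (2/5)/5 = 2/25 each.
Living: Chetan, Vikram, Priya, Hemant, and Kavita — each takes 2/25.

Chetan 2/25; Eshan 1/5; Hemant 2/25; Kavita 2/25; Manoj 1/5; Priya 2/25; Usha 1/5; Vikram 2/25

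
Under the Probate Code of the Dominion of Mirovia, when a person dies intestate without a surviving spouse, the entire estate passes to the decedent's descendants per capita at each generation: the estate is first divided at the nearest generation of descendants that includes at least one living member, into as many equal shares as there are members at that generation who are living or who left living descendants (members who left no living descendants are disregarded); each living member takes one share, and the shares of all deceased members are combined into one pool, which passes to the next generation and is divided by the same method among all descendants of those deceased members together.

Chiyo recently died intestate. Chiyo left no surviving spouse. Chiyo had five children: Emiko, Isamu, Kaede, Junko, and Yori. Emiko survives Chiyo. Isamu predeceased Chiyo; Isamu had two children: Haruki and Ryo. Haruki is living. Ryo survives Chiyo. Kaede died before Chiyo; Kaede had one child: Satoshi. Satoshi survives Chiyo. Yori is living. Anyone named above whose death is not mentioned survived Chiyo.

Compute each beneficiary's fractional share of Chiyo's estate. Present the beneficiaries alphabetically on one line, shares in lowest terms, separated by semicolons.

Emiko 1/5; Haruki 2/15; Junko 1/5; Ryo 2/15; Satoshi 2/15; Yori 1/5

There is no surviving spouse, so the entire estate passes to Chiyo's descendants per capita at each generation.
At generation 1 (Emiko, Isamu, Kaede, Junko, Yori) there are 5 shares of (1)/5 = 1/5 each.
Living: Emiko, Junko, and Yori — each takes 1/5.
Deceased: Isamu and Kaede. Their combined 2/5 is pooled and carried to generation 2.
At generation 2 (Haruki, Ryo, Satoshi) there are 3 shares of (2/5)/3 = 2/15 each.
Living: Haruki, Ryo, and Satoshi — each takes 2/15.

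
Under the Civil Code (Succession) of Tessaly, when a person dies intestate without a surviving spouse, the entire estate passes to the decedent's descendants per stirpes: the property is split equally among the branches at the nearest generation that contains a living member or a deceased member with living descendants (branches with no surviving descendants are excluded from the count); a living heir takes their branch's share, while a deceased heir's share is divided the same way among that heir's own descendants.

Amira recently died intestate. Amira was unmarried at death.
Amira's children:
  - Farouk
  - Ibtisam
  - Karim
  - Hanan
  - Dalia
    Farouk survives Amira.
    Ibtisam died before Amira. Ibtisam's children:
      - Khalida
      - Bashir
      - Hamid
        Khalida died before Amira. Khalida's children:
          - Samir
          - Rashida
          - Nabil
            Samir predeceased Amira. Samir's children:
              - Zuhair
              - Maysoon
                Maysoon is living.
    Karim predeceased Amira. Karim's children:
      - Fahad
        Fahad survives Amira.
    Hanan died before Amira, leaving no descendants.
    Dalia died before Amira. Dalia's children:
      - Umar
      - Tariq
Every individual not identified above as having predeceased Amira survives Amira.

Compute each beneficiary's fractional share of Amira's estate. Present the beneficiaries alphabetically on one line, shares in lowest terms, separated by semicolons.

Bashir 1/12; Fahad 1/4; Farouk 1/4; Hamid 1/12; Maysoon 1/72; Nabil 1/36; Rashida 1/36; Tariq 1/8; Umar 1/8; Zuhair 1/72

There is no surviving spouse, so the entire estate passes to Amira's descendants per stirpes.
Hanan left no surviving issue, so that branch lapses and is disregarded.
The estate is divided into 4 equal shares of 1/4 among Farouk, Ibtisam, Karim, Dalia.
Farouk is living and takes 1/4.
Ibtisam predeceased; the 1/4 allotted to Ibtisam's branch passes to Ibtisam's issue by representation.
The 1/4 is divided into 3 equal shares of 1/12 among Khalida, Bashir, Hamid.
Khalida predeceased; the 1/12 allotted to Khalida's branch passes to Khalida's issue by representation.
The 1/12 is divided into 3 equal shares of 1/36 among Samir, Rashida, Nabil.
Samir predeceased; the 1/36 allotted to Samir's branch passes to Samir's issue by representation.
The 1/36 is divided into 2 equal shares of 1/72 among Zuhair, Maysoon.
Zuhair is living and takes 1/72.
Maysoon is living and takes 1/72.
Rashida is living and takes 1/36.
Nabil is living and takes 1/36.
Bashir is living and takes 1/12.
Hamid is living and takes 1/12.
Karim predeceased; the 1/4 allotted to Karim's branch passes to Karim's issue by representation.
Fahad is the sole taker at this level and receives the full 1/4.
Dalia predeceased; the 1/4 allotted to Dalia's branch passes to Dalia's issue by representation.
The 1/4 is divided into 2 equal shares of 1/8 among Umar, Tariq.
Umar is living and takes 1/8.
Tariq is living and takes 1/8.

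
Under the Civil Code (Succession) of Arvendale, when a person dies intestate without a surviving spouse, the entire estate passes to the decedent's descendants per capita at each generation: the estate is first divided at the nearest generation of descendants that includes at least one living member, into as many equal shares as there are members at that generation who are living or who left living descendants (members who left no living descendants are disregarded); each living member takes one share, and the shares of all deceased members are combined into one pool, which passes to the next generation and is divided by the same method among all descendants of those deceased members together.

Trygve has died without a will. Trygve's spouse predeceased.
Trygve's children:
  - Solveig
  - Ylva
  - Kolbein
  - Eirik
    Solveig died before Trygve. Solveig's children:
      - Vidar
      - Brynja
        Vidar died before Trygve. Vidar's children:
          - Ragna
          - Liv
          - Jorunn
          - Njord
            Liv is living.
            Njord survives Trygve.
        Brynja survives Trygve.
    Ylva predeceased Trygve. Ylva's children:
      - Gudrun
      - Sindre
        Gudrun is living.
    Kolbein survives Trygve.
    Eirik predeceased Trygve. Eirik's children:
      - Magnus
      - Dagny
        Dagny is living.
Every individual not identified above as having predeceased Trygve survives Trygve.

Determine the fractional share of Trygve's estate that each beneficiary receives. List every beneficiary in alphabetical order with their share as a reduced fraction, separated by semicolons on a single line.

Brynja 1/8; Dagny 1/8; Gudrun 1/8; Jorunn 1/32; Kolbein 1/4; Liv 1/32; Magnus 1/8; Njord 1/32; Ragna 1/32; Sindre 1/8

There is no surviving spouse, so the entire estate passes to Trygve's descendants per capita at each generation.
At generation 1 (Solveig, Ylva, Kolbein, Eirik) there are 4 shares of (1)/4 = 1/4 each.
Living: Kolbein — each takes 1/4.
Deceased: Solveig, Ylva, and Eirik. Their combined 3/4 is pooled and carried to generation 2.
At generation 2 (Vidar, Brynja, Gudrun, Sindre, Magnus, Dagny) there are 6 shares of (3/4)/6 = 1/8 each.
Living: Brynja, Gudrun, Sindre, Magnus, and Dagny — each takes 1/8.
Deceased: Vidar. That 1/8 share is carried to generation 3.
At generation 3 (Ragna, Liv, Jorunn, Njord) there are 4 shares of (1/8)/4 = 1/32 each.
Living: Ragna, Liv, Jorunn, and Njord — each takes 1/32.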